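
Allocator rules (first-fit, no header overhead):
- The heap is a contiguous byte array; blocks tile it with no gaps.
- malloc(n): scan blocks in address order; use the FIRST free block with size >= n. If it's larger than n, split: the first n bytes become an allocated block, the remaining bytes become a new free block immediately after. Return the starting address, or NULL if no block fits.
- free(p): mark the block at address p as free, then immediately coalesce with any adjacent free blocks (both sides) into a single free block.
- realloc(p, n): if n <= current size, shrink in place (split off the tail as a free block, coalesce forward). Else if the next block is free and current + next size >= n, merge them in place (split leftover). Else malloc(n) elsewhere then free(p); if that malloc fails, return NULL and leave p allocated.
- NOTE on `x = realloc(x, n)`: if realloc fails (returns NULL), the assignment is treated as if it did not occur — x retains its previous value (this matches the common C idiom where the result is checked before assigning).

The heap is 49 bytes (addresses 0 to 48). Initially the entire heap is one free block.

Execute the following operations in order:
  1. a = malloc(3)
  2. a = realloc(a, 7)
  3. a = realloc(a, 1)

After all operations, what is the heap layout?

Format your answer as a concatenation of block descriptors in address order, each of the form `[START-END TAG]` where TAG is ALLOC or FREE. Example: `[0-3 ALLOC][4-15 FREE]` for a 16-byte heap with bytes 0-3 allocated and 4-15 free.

Op 1: a = malloc(3) -> a = 0; heap: [0-2 ALLOC][3-48 FREE]
Op 2: a = realloc(a, 7) -> a = 0; heap: [0-6 ALLOC][7-48 FREE]
Op 3: a = realloc(a, 1) -> a = 0; heap: [0-0 ALLOC][1-48 FREE]

Answer: [0-0 ALLOC][1-48 FREE]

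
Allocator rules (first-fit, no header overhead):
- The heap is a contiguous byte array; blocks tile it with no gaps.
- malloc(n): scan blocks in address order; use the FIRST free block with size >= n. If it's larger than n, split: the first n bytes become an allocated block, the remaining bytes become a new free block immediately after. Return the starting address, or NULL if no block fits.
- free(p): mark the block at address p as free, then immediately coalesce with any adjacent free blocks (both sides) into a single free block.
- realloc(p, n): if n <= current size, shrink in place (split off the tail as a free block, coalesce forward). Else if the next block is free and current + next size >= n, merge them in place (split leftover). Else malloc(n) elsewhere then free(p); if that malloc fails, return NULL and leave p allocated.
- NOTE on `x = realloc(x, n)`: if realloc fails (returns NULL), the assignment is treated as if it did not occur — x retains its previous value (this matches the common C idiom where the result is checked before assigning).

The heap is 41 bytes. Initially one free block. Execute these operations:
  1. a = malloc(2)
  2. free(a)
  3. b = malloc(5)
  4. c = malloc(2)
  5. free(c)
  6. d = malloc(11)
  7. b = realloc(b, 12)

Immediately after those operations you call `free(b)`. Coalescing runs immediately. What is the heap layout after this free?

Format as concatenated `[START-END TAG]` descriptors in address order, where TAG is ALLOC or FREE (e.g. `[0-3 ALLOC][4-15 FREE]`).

Op 1: a = malloc(2) -> a = 0; heap: [0-1 ALLOC][2-40 FREE]
Op 2: free(a) -> (freed a); heap: [0-40 FREE]
Op 3: b = malloc(5) -> b = 0; heap: [0-4 ALLOC][5-40 FREE]
Op 4: c = malloc(2) -> c = 5; heap: [0-4 ALLOC][5-6 ALLOC][7-40 FREE]
Op 5: free(c) -> (freed c); heap: [0-4 ALLOC][5-40 FREE]
Op 6: d = malloc(11) -> d = 5; heap: [0-4 ALLOC][5-15 ALLOC][16-40 FREE]
Op 7: b = realloc(b, 12) -> b = 16; heap: [0-4 FREE][5-15 ALLOC][16-27 ALLOC][28-40 FREE]
free(b): b = 16 -> block [16-27 ALLOC]; mark free, coalesce with adjacent free neighbors -> [0-4 FREE][5-15 ALLOC][16-40 FREE]

Answer: [0-4 FREE][5-15 ALLOC][16-40 FREE]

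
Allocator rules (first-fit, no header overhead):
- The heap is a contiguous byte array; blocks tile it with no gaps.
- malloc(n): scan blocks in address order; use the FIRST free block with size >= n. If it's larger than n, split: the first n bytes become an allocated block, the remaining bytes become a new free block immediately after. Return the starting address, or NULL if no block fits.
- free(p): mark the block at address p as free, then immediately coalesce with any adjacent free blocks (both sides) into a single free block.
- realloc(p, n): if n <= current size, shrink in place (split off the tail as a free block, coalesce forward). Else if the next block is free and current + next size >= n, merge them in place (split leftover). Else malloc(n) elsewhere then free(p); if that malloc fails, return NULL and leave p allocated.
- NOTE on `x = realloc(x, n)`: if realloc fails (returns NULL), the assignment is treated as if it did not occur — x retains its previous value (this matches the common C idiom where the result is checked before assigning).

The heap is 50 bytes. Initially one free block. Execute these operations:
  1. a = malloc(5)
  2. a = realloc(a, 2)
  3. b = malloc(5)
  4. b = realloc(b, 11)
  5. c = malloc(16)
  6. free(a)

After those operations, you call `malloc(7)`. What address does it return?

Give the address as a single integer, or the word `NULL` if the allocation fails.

Answer: 29

Derivation:
Op 1: a = malloc(5) -> a = 0; heap: [0-4 ALLOC][5-49 FREE]
Op 2: a = realloc(a, 2) -> a = 0; heap: [0-1 ALLOC][2-49 FREE]
Op 3: b = malloc(5) -> b = 2; heap: [0-1 ALLOC][2-6 ALLOC][7-49 FREE]
Op 4: b = realloc(b, 11) -> b = 2; heap: [0-1 ALLOC][2-12 ALLOC][13-49 FREE]
Op 5: c = malloc(16) -> c = 13; heap: [0-1 ALLOC][2-12 ALLOC][13-28 ALLOC][29-49 FREE]
Op 6: free(a) -> (freed a); heap: [0-1 FREE][2-12 ALLOC][13-28 ALLOC][29-49 FREE]
malloc(7): first-fit scan over [0-1 FREE][2-12 ALLOC][13-28 ALLOC][29-49 FREE] -> 29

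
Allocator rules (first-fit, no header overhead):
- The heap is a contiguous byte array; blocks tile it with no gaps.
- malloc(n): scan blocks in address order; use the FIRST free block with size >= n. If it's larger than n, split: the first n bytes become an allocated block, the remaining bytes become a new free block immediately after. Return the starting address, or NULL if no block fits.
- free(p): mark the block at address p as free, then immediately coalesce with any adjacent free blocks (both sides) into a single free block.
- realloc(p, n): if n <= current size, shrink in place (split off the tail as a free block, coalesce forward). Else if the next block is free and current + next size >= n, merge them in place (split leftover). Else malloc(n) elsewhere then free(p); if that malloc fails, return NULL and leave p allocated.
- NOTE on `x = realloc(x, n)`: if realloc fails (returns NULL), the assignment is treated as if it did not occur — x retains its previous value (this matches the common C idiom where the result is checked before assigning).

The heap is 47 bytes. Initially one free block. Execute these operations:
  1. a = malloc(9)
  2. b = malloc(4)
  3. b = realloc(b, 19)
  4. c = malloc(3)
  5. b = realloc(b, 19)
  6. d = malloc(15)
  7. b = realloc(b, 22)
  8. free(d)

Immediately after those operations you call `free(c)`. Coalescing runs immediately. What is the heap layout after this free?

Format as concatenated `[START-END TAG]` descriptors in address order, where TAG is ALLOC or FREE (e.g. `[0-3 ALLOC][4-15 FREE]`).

Op 1: a = malloc(9) -> a = 0; heap: [0-8 ALLOC][9-46 FREE]
Op 2: b = malloc(4) -> b = 9; heap: [0-8 ALLOC][9-12 ALLOC][13-46 FREE]
Op 3: b = realloc(b, 19) -> b = 9; heap: [0-8 ALLOC][9-27 ALLOC][28-46 FREE]
Op 4: c = malloc(3) -> c = 28; heap: [0-8 ALLOC][9-27 ALLOC][28-30 ALLOC][31-46 FREE]
Op 5: b = realloc(b, 19) -> b = 9; heap: [0-8 ALLOC][9-27 ALLOC][28-30 ALLOC][31-46 FREE]
Op 6: d = malloc(15) -> d = 31; heap: [0-8 ALLOC][9-27 ALLOC][28-30 ALLOC][31-45 ALLOC][46-46 FREE]
Op 7: b = realloc(b, 22) -> NULL (b unchanged); heap: [0-8 ALLOC][9-27 ALLOC][28-30 ALLOC][31-45 ALLOC][46-46 FREE]
Op 8: free(d) -> (freed d); heap: [0-8 ALLOC][9-27 ALLOC][28-30 ALLOC][31-46 FREE]
free(c): c = 28 -> block [28-30 ALLOC]; mark free, coalesce with adjacent free neighbors -> [0-8 ALLOC][9-27 ALLOC][28-46 FREE]

Answer: [0-8 ALLOC][9-27 ALLOC][28-46 FREE]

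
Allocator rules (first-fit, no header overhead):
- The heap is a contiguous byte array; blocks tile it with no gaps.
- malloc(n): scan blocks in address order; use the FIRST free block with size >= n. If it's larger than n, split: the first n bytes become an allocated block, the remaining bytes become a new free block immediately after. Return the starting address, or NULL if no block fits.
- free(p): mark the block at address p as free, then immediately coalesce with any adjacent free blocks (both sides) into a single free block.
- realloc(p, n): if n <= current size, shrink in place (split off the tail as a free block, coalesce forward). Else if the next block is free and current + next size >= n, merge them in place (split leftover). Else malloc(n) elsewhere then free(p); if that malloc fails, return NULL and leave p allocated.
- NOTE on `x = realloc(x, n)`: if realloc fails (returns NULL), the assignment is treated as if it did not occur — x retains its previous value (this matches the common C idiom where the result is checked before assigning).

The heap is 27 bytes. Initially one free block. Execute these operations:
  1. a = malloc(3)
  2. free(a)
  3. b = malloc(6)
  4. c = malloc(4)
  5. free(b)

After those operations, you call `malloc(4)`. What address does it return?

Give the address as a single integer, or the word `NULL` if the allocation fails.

Op 1: a = malloc(3) -> a = 0; heap: [0-2 ALLOC][3-26 FREE]
Op 2: free(a) -> (freed a); heap: [0-26 FREE]
Op 3: b = malloc(6) -> b = 0; heap: [0-5 ALLOC][6-26 FREE]
Op 4: c = malloc(4) -> c = 6; heap: [0-5 ALLOC][6-9 ALLOC][10-26 FREE]
Op 5: free(b) -> (freed b); heap: [0-5 FREE][6-9 ALLOC][10-26 FREE]
malloc(4): first-fit scan over [0-5 FREE][6-9 ALLOC][10-26 FREE] -> 0

Answer: 0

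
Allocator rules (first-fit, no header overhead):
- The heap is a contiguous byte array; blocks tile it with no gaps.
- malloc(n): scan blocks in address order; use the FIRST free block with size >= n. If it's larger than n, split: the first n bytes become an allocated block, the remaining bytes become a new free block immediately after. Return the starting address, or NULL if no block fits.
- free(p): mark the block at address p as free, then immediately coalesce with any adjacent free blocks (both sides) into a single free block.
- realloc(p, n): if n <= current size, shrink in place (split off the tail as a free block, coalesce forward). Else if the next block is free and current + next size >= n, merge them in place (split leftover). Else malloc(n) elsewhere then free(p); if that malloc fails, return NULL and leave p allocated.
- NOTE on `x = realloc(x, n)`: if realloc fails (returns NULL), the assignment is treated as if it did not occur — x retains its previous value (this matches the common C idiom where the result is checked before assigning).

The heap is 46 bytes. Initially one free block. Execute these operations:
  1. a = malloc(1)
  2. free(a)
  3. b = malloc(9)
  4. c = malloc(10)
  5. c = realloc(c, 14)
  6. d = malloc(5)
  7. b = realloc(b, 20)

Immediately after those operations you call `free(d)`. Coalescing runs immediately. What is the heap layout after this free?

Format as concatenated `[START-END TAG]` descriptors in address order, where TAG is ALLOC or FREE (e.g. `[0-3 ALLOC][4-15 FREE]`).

Answer: [0-8 ALLOC][9-22 ALLOC][23-45 FREE]

Derivation:
Op 1: a = malloc(1) -> a = 0; heap: [0-0 ALLOC][1-45 FREE]
Op 2: free(a) -> (freed a); heap: [0-45 FREE]
Op 3: b = malloc(9) -> b = 0; heap: [0-8 ALLOC][9-45 FREE]
Op 4: c = malloc(10) -> c = 9; heap: [0-8 ALLOC][9-18 ALLOC][19-45 FREE]
Op 5: c = realloc(c, 14) -> c = 9; heap: [0-8 ALLOC][9-22 ALLOC][23-45 FREE]
Op 6: d = malloc(5) -> d = 23; heap: [0-8 ALLOC][9-22 ALLOC][23-27 ALLOC][28-45 FREE]
Op 7: b = realloc(b, 20) -> NULL (b unchanged); heap: [0-8 ALLOC][9-22 ALLOC][23-27 ALLOC][28-45 FREE]
free(d): d = 23 -> block [23-27 ALLOC]; mark free, coalesce with adjacent free neighbors -> [0-8 ALLOC][9-22 ALLOC][23-45 FREE]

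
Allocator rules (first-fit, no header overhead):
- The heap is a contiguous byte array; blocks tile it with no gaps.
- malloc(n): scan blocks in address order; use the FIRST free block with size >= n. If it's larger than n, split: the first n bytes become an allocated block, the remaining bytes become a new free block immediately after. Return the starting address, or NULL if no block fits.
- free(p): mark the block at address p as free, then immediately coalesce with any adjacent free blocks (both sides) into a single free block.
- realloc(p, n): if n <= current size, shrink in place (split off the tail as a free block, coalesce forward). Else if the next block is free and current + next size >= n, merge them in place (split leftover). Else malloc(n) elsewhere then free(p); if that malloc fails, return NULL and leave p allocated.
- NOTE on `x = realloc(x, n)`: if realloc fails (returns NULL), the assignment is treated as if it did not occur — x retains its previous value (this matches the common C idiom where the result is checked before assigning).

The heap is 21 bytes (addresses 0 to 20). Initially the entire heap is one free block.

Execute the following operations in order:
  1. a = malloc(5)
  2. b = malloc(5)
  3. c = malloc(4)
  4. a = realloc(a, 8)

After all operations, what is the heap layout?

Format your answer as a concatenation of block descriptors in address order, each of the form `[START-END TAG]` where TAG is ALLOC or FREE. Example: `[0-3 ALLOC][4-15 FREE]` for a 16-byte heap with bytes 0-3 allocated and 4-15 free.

Answer: [0-4 ALLOC][5-9 ALLOC][10-13 ALLOC][14-20 FREE]

Derivation:
Op 1: a = malloc(5) -> a = 0; heap: [0-4 ALLOC][5-20 FREE]
Op 2: b = malloc(5) -> b = 5; heap: [0-4 ALLOC][5-9 ALLOC][10-20 FREE]
Op 3: c = malloc(4) -> c = 10; heap: [0-4 ALLOC][5-9 ALLOC][10-13 ALLOC][14-20 FREE]
Op 4: a = realloc(a, 8) -> NULL (a unchanged); heap: [0-4 ALLOC][5-9 ALLOC][10-13 ALLOC][14-20 FREE]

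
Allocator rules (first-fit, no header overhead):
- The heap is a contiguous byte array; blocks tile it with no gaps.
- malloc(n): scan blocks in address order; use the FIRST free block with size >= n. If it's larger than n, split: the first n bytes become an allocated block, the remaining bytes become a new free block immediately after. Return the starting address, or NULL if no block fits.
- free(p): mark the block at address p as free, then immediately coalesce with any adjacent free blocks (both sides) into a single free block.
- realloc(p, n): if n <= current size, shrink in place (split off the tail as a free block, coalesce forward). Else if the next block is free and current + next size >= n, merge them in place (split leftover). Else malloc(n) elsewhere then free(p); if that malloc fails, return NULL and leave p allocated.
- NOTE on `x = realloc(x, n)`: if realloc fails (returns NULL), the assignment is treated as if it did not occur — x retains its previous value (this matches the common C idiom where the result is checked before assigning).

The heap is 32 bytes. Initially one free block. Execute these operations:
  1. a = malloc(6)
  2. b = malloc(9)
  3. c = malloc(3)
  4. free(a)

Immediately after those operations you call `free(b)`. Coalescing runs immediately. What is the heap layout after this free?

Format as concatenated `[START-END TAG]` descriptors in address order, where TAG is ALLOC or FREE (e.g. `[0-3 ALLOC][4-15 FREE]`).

Op 1: a = malloc(6) -> a = 0; heap: [0-5 ALLOC][6-31 FREE]
Op 2: b = malloc(9) -> b = 6; heap: [0-5 ALLOC][6-14 ALLOC][15-31 FREE]
Op 3: c = malloc(3) -> c = 15; heap: [0-5 ALLOC][6-14 ALLOC][15-17 ALLOC][18-31 FREE]
Op 4: free(a) -> (freed a); heap: [0-5 FREE][6-14 ALLOC][15-17 ALLOC][18-31 FREE]
free(b): b = 6 -> block [6-14 ALLOC]; mark free, coalesce with adjacent free neighbors -> [0-14 FREE][15-17 ALLOC][18-31 FREE]

Answer: [0-14 FREE][15-17 ALLOC][18-31 FREE]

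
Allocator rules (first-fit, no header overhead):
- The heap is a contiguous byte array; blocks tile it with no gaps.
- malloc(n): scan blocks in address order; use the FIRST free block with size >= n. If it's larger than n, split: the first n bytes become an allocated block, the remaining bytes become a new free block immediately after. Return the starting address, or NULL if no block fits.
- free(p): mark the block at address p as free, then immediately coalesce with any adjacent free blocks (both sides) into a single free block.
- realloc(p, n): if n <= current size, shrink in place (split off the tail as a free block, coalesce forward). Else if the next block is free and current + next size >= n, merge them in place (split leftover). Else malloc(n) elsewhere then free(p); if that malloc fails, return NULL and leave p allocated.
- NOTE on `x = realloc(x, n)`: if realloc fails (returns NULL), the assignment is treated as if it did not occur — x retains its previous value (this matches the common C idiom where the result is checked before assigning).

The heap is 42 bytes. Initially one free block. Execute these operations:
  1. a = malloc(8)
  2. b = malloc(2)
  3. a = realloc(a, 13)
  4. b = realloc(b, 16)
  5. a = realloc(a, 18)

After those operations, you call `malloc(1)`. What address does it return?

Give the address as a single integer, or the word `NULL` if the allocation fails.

Answer: 0

Derivation:
Op 1: a = malloc(8) -> a = 0; heap: [0-7 ALLOC][8-41 FREE]
Op 2: b = malloc(2) -> b = 8; heap: [0-7 ALLOC][8-9 ALLOC][10-41 FREE]
Op 3: a = realloc(a, 13) -> a = 10; heap: [0-7 FREE][8-9 ALLOC][10-22 ALLOC][23-41 FREE]
Op 4: b = realloc(b, 16) -> b = 23; heap: [0-9 FREE][10-22 ALLOC][23-38 ALLOC][39-41 FREE]
Op 5: a = realloc(a, 18) -> NULL (a unchanged); heap: [0-9 FREE][10-22 ALLOC][23-38 ALLOC][39-41 FREE]
malloc(1): first-fit scan over [0-9 FREE][10-22 ALLOC][23-38 ALLOC][39-41 FREE] -> 0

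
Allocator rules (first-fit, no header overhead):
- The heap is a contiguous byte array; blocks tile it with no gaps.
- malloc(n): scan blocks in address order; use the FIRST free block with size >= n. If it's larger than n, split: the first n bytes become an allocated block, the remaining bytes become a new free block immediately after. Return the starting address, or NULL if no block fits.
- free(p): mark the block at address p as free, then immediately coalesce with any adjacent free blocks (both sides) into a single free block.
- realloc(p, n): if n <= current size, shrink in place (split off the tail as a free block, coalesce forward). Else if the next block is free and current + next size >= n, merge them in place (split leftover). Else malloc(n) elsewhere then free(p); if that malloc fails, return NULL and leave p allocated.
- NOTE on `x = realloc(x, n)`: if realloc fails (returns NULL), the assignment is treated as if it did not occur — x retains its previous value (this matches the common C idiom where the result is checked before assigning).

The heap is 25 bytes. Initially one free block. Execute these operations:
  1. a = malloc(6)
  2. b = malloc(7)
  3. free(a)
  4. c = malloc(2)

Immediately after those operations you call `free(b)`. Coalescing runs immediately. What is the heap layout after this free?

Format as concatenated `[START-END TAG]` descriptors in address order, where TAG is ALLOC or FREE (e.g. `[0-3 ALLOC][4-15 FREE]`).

Answer: [0-1 ALLOC][2-24 FREE]

Derivation:
Op 1: a = malloc(6) -> a = 0; heap: [0-5 ALLOC][6-24 FREE]
Op 2: b = malloc(7) -> b = 6; heap: [0-5 ALLOC][6-12 ALLOC][13-24 FREE]
Op 3: free(a) -> (freed a); heap: [0-5 FREE][6-12 ALLOC][13-24 FREE]
Op 4: c = malloc(2) -> c = 0; heap: [0-1 ALLOC][2-5 FREE][6-12 ALLOC][13-24 FREE]
free(b): b = 6 -> block [6-12 ALLOC]; mark free, coalesce with adjacent free neighbors -> [0-1 ALLOC][2-24 FREE]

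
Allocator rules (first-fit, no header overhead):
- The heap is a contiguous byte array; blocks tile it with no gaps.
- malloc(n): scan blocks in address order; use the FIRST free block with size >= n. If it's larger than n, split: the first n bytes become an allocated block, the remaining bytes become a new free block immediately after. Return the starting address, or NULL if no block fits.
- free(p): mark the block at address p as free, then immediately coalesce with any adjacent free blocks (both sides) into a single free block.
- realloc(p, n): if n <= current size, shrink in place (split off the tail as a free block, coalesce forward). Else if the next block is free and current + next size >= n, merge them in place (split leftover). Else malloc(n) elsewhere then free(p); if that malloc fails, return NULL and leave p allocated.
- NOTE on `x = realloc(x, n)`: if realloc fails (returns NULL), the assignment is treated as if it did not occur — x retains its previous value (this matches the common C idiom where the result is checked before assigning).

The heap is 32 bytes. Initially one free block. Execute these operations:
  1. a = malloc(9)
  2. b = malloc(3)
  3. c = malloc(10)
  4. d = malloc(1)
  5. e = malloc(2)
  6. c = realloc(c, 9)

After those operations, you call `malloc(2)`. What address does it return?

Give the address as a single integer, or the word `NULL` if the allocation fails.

Op 1: a = malloc(9) -> a = 0; heap: [0-8 ALLOC][9-31 FREE]
Op 2: b = malloc(3) -> b = 9; heap: [0-8 ALLOC][9-11 ALLOC][12-31 FREE]
Op 3: c = malloc(10) -> c = 12; heap: [0-8 ALLOC][9-11 ALLOC][12-21 ALLOC][22-31 FREE]
Op 4: d = malloc(1) -> d = 22; heap: [0-8 ALLOC][9-11 ALLOC][12-21 ALLOC][22-22 ALLOC][23-31 FREE]
Op 5: e = malloc(2) -> e = 23; heap: [0-8 ALLOC][9-11 ALLOC][12-21 ALLOC][22-22 ALLOC][23-24 ALLOC][25-31 FREE]
Op 6: c = realloc(c, 9) -> c = 12; heap: [0-8 ALLOC][9-11 ALLOC][12-20 ALLOC][21-21 FREE][22-22 ALLOC][23-24 ALLOC][25-31 FREE]
malloc(2): first-fit scan over [0-8 ALLOC][9-11 ALLOC][12-20 ALLOC][21-21 FREE][22-22 ALLOC][23-24 ALLOC][25-31 FREE] -> 25

Answer: 25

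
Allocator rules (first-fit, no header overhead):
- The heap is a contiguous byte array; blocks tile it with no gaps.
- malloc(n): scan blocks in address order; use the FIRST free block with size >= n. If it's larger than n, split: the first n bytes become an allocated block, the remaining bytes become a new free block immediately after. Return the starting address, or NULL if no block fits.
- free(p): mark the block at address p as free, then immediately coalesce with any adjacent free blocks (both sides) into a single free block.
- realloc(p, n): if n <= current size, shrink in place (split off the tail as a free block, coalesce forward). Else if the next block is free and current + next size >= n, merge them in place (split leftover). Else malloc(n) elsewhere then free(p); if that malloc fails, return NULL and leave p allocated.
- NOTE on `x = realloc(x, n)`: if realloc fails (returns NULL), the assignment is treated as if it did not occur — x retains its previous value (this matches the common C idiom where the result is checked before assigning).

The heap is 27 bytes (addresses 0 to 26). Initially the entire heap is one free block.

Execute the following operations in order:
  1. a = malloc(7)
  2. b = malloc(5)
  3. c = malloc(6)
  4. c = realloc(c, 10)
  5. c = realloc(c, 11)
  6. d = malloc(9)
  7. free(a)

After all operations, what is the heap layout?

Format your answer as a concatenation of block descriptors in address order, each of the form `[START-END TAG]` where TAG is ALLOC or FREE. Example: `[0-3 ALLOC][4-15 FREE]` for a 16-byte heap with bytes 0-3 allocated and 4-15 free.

Answer: [0-6 FREE][7-11 ALLOC][12-22 ALLOC][23-26 FREE]

Derivation:
Op 1: a = malloc(7) -> a = 0; heap: [0-6 ALLOC][7-26 FREE]
Op 2: b = malloc(5) -> b = 7; heap: [0-6 ALLOC][7-11 ALLOC][12-26 FREE]
Op 3: c = malloc(6) -> c = 12; heap: [0-6 ALLOC][7-11 ALLOC][12-17 ALLOC][18-26 FREE]
Op 4: c = realloc(c, 10) -> c = 12; heap: [0-6 ALLOC][7-11 ALLOC][12-21 ALLOC][22-26 FREE]
Op 5: c = realloc(c, 11) -> c = 12; heap: [0-6 ALLOC][7-11 ALLOC][12-22 ALLOC][23-26 FREE]
Op 6: d = malloc(9) -> d = NULL; heap: [0-6 ALLOC][7-11 ALLOC][12-22 ALLOC][23-26 FREE]
Op 7: free(a) -> (freed a); heap: [0-6 FREE][7-11 ALLOC][12-22 ALLOC][23-26 FREE]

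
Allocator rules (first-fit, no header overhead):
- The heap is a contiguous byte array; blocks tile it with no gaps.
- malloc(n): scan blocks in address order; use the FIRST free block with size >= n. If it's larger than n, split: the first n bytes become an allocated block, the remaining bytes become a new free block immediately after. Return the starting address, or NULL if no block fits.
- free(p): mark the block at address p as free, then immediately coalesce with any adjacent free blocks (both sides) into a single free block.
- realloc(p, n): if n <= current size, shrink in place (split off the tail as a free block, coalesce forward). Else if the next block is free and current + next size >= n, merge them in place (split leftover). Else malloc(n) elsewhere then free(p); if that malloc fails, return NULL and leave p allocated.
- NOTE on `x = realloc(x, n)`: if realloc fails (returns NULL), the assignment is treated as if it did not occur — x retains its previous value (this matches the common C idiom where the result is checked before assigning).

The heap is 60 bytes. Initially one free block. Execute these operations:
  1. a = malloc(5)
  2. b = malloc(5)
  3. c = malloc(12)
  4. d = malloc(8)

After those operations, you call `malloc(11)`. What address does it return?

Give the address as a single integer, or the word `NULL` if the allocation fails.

Answer: 30

Derivation:
Op 1: a = malloc(5) -> a = 0; heap: [0-4 ALLOC][5-59 FREE]
Op 2: b = malloc(5) -> b = 5; heap: [0-4 ALLOC][5-9 ALLOC][10-59 FREE]
Op 3: c = malloc(12) -> c = 10; heap: [0-4 ALLOC][5-9 ALLOC][10-21 ALLOC][22-59 FREE]
Op 4: d = malloc(8) -> d = 22; heap: [0-4 ALLOC][5-9 ALLOC][10-21 ALLOC][22-29 ALLOC][30-59 FREE]
malloc(11): first-fit scan over [0-4 ALLOC][5-9 ALLOC][10-21 ALLOC][22-29 ALLOC][30-59 FREE] -> 30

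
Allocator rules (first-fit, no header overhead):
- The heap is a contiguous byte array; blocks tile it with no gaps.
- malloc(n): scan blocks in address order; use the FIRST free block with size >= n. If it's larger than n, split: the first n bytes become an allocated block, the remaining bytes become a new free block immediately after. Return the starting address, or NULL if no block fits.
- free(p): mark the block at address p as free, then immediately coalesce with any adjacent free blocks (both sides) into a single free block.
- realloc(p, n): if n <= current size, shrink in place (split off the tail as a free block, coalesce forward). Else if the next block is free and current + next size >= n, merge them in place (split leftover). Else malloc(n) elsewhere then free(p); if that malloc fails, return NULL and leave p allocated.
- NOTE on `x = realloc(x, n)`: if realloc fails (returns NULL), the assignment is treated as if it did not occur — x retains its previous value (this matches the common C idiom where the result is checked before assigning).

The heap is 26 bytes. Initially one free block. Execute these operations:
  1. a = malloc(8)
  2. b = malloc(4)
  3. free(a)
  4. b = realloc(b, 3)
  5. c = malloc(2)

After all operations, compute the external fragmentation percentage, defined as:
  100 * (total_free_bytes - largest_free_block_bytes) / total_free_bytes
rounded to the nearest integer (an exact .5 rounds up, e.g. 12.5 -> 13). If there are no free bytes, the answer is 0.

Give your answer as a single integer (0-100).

Answer: 29

Derivation:
Op 1: a = malloc(8) -> a = 0; heap: [0-7 ALLOC][8-25 FREE]
Op 2: b = malloc(4) -> b = 8; heap: [0-7 ALLOC][8-11 ALLOC][12-25 FREE]
Op 3: free(a) -> (freed a); heap: [0-7 FREE][8-11 ALLOC][12-25 FREE]
Op 4: b = realloc(b, 3) -> b = 8; heap: [0-7 FREE][8-10 ALLOC][11-25 FREE]
Op 5: c = malloc(2) -> c = 0; heap: [0-1 ALLOC][2-7 FREE][8-10 ALLOC][11-25 FREE]
Free blocks: [6 15] total_free=21 largest=15 -> 100*(21-15)/21 = 600/21 ≈ 28.571 -> rounds to 29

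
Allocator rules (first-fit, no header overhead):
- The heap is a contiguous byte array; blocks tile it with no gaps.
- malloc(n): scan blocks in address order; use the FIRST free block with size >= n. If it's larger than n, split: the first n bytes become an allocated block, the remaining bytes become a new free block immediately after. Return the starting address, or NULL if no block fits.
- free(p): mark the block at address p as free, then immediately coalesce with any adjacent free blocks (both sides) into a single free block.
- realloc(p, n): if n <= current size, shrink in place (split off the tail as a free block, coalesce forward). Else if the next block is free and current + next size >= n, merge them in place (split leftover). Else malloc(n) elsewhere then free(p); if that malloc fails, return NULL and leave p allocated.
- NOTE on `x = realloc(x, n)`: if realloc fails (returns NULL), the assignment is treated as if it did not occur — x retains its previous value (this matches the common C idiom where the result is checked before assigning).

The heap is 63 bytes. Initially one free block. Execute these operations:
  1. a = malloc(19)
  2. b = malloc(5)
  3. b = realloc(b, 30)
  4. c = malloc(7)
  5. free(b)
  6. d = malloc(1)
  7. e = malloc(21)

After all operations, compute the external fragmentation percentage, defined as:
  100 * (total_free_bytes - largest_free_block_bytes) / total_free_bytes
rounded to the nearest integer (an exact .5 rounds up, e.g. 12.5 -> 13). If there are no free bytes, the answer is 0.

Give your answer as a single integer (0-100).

Answer: 47

Derivation:
Op 1: a = malloc(19) -> a = 0; heap: [0-18 ALLOC][19-62 FREE]
Op 2: b = malloc(5) -> b = 19; heap: [0-18 ALLOC][19-23 ALLOC][24-62 FREE]
Op 3: b = realloc(b, 30) -> b = 19; heap: [0-18 ALLOC][19-48 ALLOC][49-62 FREE]
Op 4: c = malloc(7) -> c = 49; heap: [0-18 ALLOC][19-48 ALLOC][49-55 ALLOC][56-62 FREE]
Op 5: free(b) -> (freed b); heap: [0-18 ALLOC][19-48 FREE][49-55 ALLOC][56-62 FREE]
Op 6: d = malloc(1) -> d = 19; heap: [0-18 ALLOC][19-19 ALLOC][20-48 FREE][49-55 ALLOC][56-62 FREE]
Op 7: e = malloc(21) -> e = 20; heap: [0-18 ALLOC][19-19 ALLOC][20-40 ALLOC][41-48 FREE][49-55 ALLOC][56-62 FREE]
Free blocks: [8 7] total_free=15 largest=8 -> 100*(15-8)/15 = 700/15 ≈ 46.667 -> rounds to 47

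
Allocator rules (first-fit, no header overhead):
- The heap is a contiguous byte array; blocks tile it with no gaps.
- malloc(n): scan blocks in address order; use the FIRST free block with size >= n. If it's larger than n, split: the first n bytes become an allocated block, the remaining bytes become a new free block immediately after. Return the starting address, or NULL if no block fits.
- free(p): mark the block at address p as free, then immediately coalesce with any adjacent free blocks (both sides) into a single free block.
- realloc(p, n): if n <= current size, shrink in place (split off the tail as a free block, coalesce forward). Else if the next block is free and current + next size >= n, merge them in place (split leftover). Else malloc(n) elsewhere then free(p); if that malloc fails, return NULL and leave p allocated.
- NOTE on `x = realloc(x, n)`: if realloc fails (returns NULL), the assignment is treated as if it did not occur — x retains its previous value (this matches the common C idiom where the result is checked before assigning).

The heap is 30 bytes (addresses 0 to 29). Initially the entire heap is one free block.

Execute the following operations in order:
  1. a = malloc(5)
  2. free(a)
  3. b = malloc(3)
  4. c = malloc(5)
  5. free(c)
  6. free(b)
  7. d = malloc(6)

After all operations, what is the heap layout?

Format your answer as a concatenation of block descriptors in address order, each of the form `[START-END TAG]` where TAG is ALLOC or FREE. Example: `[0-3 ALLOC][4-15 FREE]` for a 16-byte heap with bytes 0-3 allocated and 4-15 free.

Answer: [0-5 ALLOC][6-29 FREE]

Derivation:
Op 1: a = malloc(5) -> a = 0; heap: [0-4 ALLOC][5-29 FREE]
Op 2: free(a) -> (freed a); heap: [0-29 FREE]
Op 3: b = malloc(3) -> b = 0; heap: [0-2 ALLOC][3-29 FREE]
Op 4: c = malloc(5) -> c = 3; heap: [0-2 ALLOC][3-7 ALLOC][8-29 FREE]
Op 5: free(c) -> (freed c); heap: [0-2 ALLOC][3-29 FREE]
Op 6: free(b) -> (freed b); heap: [0-29 FREE]
Op 7: d = malloc(6) -> d = 0; heap: [0-5 ALLOC][6-29 FREE]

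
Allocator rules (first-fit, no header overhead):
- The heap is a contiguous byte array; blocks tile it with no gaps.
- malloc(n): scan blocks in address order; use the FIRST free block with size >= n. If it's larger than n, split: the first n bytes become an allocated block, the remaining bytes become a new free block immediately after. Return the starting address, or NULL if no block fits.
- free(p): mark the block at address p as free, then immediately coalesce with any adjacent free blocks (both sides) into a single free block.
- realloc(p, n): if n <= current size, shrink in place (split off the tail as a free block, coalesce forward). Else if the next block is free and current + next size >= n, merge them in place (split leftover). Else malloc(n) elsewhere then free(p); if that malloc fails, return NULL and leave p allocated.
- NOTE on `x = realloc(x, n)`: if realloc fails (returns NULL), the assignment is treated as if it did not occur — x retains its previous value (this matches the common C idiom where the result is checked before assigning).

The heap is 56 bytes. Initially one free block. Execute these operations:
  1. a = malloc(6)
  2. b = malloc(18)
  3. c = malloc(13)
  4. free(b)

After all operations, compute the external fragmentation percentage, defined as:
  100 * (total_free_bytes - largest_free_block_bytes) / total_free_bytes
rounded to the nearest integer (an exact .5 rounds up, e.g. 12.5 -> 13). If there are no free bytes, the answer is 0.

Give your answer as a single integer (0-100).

Op 1: a = malloc(6) -> a = 0; heap: [0-5 ALLOC][6-55 FREE]
Op 2: b = malloc(18) -> b = 6; heap: [0-5 ALLOC][6-23 ALLOC][24-55 FREE]
Op 3: c = malloc(13) -> c = 24; heap: [0-5 ALLOC][6-23 ALLOC][24-36 ALLOC][37-55 FREE]
Op 4: free(b) -> (freed b); heap: [0-5 ALLOC][6-23 FREE][24-36 ALLOC][37-55 FREE]
Free blocks: [18 19] total_free=37 largest=19 -> 100*(37-19)/37 = 1800/37 ≈ 48.649 -> rounds to 49

Answer: 49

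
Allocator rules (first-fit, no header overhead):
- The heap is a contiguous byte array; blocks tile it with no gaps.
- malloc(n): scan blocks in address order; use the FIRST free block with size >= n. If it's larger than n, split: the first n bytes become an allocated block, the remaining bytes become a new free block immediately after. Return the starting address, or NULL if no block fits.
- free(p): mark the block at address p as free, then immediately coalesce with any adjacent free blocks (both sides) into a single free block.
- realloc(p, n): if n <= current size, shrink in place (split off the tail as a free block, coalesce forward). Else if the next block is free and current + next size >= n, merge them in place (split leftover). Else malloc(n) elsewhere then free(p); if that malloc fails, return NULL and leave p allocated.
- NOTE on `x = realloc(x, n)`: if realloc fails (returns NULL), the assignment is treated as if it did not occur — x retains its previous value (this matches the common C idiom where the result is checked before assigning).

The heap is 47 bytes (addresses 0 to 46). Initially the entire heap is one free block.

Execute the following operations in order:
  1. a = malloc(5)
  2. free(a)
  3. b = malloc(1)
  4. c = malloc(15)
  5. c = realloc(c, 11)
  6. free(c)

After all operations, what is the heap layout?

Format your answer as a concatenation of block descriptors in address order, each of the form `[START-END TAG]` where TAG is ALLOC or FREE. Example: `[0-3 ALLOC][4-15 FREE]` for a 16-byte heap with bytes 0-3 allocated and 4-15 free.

Op 1: a = malloc(5) -> a = 0; heap: [0-4 ALLOC][5-46 FREE]
Op 2: free(a) -> (freed a); heap: [0-46 FREE]
Op 3: b = malloc(1) -> b = 0; heap: [0-0 ALLOC][1-46 FREE]
Op 4: c = malloc(15) -> c = 1; heap: [0-0 ALLOC][1-15 ALLOC][16-46 FREE]
Op 5: c = realloc(c, 11) -> c = 1; heap: [0-0 ALLOC][1-11 ALLOC][12-46 FREE]
Op 6: free(c) -> (freed c); heap: [0-0 ALLOC][1-46 FREE]

Answer: [0-0 ALLOC][1-46 FREE]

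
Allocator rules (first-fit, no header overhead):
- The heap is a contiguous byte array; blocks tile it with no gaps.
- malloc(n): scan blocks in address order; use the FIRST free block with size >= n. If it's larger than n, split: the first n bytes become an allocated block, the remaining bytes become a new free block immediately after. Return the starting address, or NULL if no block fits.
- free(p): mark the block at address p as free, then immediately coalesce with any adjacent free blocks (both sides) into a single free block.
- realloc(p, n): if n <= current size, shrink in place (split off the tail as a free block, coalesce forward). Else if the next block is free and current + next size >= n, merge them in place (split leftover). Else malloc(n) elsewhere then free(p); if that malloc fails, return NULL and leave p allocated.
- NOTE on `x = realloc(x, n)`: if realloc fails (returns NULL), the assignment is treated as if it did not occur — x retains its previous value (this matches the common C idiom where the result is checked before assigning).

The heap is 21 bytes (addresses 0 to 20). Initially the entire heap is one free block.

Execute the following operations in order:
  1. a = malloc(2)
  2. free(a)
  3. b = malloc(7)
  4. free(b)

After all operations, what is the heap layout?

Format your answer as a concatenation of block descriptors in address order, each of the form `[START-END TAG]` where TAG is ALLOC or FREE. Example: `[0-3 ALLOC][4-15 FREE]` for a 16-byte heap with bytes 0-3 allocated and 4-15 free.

Op 1: a = malloc(2) -> a = 0; heap: [0-1 ALLOC][2-20 FREE]
Op 2: free(a) -> (freed a); heap: [0-20 FREE]
Op 3: b = malloc(7) -> b = 0; heap: [0-6 ALLOC][7-20 FREE]
Op 4: free(b) -> (freed b); heap: [0-20 FREE]

Answer: [0-20 FREE]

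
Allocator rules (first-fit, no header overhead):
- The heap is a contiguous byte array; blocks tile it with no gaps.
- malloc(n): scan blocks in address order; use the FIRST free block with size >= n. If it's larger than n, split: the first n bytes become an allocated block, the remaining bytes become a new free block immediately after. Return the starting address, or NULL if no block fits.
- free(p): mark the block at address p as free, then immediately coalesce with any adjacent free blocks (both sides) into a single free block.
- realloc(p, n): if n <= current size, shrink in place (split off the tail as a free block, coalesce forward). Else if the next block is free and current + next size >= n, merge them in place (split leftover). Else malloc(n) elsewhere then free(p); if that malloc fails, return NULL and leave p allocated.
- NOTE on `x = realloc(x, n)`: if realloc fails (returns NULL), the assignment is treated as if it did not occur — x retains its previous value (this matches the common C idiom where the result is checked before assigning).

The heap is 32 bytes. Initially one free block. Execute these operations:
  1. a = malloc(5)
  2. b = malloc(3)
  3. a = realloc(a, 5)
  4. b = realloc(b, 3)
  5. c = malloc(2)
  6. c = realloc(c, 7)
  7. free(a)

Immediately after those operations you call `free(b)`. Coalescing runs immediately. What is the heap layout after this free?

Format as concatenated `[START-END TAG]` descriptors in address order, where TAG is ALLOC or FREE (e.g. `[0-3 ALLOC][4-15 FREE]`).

Answer: [0-7 FREE][8-14 ALLOC][15-31 FREE]

Derivation:
Op 1: a = malloc(5) -> a = 0; heap: [0-4 ALLOC][5-31 FREE]
Op 2: b = malloc(3) -> b = 5; heap: [0-4 ALLOC][5-7 ALLOC][8-31 FREE]
Op 3: a = realloc(a, 5) -> a = 0; heap: [0-4 ALLOC][5-7 ALLOC][8-31 FREE]
Op 4: b = realloc(b, 3) -> b = 5; heap: [0-4 ALLOC][5-7 ALLOC][8-31 FREE]
Op 5: c = malloc(2) -> c = 8; heap: [0-4 ALLOC][5-7 ALLOC][8-9 ALLOC][10-31 FREE]
Op 6: c = realloc(c, 7) -> c = 8; heap: [0-4 ALLOC][5-7 ALLOC][8-14 ALLOC][15-31 FREE]
Op 7: free(a) -> (freed a); heap: [0-4 FREE][5-7 ALLOC][8-14 ALLOC][15-31 FREE]
free(b): b = 5 -> block [5-7 ALLOC]; mark free, coalesce with adjacent free neighbors -> [0-7 FREE][8-14 ALLOC][15-31 FREE]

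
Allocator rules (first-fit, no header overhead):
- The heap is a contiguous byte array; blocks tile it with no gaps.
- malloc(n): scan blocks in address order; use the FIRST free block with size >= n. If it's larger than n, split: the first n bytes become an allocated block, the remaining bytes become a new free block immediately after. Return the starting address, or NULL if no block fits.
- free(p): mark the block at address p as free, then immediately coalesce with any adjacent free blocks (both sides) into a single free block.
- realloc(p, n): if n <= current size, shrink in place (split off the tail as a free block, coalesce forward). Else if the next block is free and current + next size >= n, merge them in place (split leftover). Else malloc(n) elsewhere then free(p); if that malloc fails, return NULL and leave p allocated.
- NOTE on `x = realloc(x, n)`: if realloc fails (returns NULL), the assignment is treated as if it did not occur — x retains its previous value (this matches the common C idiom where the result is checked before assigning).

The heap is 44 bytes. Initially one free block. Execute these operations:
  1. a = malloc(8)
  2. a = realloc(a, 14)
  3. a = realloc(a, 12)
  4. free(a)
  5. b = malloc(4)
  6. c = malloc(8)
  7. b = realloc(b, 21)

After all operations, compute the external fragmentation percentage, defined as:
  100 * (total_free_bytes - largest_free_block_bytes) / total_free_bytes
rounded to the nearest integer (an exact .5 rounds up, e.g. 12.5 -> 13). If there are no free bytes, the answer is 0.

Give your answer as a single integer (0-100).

Answer: 27

Derivation:
Op 1: a = malloc(8) -> a = 0; heap: [0-7 ALLOC][8-43 FREE]
Op 2: a = realloc(a, 14) -> a = 0; heap: [0-13 ALLOC][14-43 FREE]
Op 3: a = realloc(a, 12) -> a = 0; heap: [0-11 ALLOC][12-43 FREE]
Op 4: free(a) -> (freed a); heap: [0-43 FREE]
Op 5: b = malloc(4) -> b = 0; heap: [0-3 ALLOC][4-43 FREE]
Op 6: c = malloc(8) -> c = 4; heap: [0-3 ALLOC][4-11 ALLOC][12-43 FREE]
Op 7: b = realloc(b, 21) -> b = 12; heap: [0-3 FREE][4-11 ALLOC][12-32 ALLOC][33-43 FREE]
Free blocks: [4 11] total_free=15 largest=11 -> 100*(15-11)/15 = 400/15 ≈ 26.667 -> rounds to 27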